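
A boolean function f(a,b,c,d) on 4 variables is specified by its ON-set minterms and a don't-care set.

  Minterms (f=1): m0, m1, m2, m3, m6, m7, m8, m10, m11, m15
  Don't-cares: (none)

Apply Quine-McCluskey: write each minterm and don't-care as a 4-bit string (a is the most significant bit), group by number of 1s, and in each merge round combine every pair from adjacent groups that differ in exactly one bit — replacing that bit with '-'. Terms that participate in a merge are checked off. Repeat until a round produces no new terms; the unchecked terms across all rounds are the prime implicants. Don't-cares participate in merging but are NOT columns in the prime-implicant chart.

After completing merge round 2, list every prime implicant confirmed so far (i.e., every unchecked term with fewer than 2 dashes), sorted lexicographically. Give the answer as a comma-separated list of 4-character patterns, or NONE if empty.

[col 0] 0000*, 0001*, 0010*, 0011*, 0110*, 0111*, 1000*, 1010*, 1011*, 1111*
[col 1] -000*, -010*, -011*, -111*, 0-10*, 0-11*, 00-0*, 00-1*, 000-*, 001-*, 011-*, 1-11*, 10-0*, 101-*
[col 2] --11, -0-0, -01-, 0-1-, 00--
Prime implicants: --11, -0-0, -01-, 0-1-, 00--

NONE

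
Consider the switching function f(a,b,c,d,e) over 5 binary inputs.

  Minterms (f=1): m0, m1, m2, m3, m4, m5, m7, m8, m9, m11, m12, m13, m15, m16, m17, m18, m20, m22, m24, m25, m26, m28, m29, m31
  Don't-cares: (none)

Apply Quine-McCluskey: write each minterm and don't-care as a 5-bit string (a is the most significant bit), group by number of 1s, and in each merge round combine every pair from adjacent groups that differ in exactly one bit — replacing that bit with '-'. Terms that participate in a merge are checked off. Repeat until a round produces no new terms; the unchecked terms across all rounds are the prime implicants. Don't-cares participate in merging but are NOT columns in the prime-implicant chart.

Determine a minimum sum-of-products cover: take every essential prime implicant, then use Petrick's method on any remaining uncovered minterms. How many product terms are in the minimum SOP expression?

[col 0] 00000*, 00001*, 00010*, 00011*, 00100*, 00101*, 00111*, 01000*, 01001*, 01011*, 01100*, 01101*, 01111*, 10000*, 10001*, 10010*, 10100*, 10110*, 11000*, 11001*, 11010*, 11100*, 11101*, 11111*
[col 1] -0000*, -0001*, -0010*, -0100*, -1000*, -1001*, -1100*, -1101*, -1111*, 0-000*, 0-001*, 0-011*, 0-100*, 0-101*, 0-111*, 00-00*, 00-01*, 00-11*, 000-0*, 000-1*, 0000-*, 0001-*, 001-1*, 0010-*, 01-00*, 01-01*, 01-11*, 010-1*, 0100-*, 011-1*, 0110-*, 1-000*, 1-001*, 1-010*, 1-100*, 10-00*, 10-10*, 100-0*, 1000-*, 101-0*, 11-00*, 11-01*, 110-0*, 1100-*, 111-1*, 1110-*
[col 2] --000*, --001*, --100*, -0-00*, -00-0, -000-*, -1-00*, -1-01*, -100-*, -11-1, -110-*, 0--00*, 0--01*, 0--11*, 0-0-1*, 0-00-*, 0-1-1*, 0-10-*, 00--1*, 00-0-*, 000--, 01--1*, 01-0-*, 1--00*, 1-0-0, 1-00-*, 10--0, 11-0-*
[col 3] ---00, --00-, -1-0-, 0---1, 0--0-
Prime implicants: ---00, --00-, -00-0, -1-0-, -11-1, 0---1, 0--0-, 000--, 1-0-0, 10--0
PI chart (minterm → PIs covering it):
  0 | ---00,--00-,-00-0,0--0-,000--
  1 | --00-,0---1,0--0-,000--
  2 | -00-0,000--
  3 | 0---1,000--
  4 | ---00,0--0-
  5 | 0---1,0--0-
  7 | 0---1  (sole → essential)
  8 | ---00,--00-,-1-0-,0--0-
  9 | --00-,-1-0-,0---1,0--0-
  11 | 0---1  (sole → essential)
  12 | ---00,-1-0-,0--0-
  13 | -1-0-,-11-1,0---1,0--0-
  15 | -11-1,0---1
  16 | ---00,--00-,-00-0,1-0-0,10--0
  17 | --00-  (sole → essential)
  18 | -00-0,1-0-0,10--0
  20 | ---00,10--0
  22 | 10--0  (sole → essential)
  24 | ---00,--00-,-1-0-,1-0-0
  25 | --00-,-1-0-
  26 | 1-0-0  (sole → essential)
  28 | ---00,-1-0-
  29 | -1-0-,-11-1
  31 | -11-1  (sole → essential)
Essential prime implicants: --00-, -11-1, 0---1, 1-0-0, 10--0
Petrick residual → ---00, -00-0
Minimum SOP uses 7 PIs: d'e' + c'd' + b'c'e' + bce + a'e + ac'e' + ab'e'

7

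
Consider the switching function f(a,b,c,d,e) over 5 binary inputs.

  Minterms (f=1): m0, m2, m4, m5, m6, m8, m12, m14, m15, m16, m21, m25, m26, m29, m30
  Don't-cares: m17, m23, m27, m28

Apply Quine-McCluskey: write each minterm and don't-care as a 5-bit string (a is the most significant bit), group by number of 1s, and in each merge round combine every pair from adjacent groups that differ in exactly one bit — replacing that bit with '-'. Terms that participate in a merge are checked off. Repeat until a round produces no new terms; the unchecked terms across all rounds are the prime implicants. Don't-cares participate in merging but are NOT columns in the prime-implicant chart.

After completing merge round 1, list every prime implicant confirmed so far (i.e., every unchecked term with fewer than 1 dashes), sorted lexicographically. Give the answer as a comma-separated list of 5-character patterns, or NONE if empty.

Round 0: 00000✓ 00010✓ 00100✓ 00101✓ 00110✓ 01000✓ 01100✓ 01110✓ 01111✓ 10000✓ 10001✓ 10101✓ 10111✓ 11001✓ 11010✓ 11011✓ 11100✓ 11101✓ 11110✓
Round 1: -0000 -0101 -1100✓ -1110✓ 0-000✓ 0-100✓ 0-110✓ 00-00✓ 00-10✓ 000-0✓ 001-0✓ 0010- 01-00✓ 011-0✓ 0111- 1-001✓ 1-101✓ 10-01✓ 1000- 101-1 11-01✓ 11-10 110-1 1101- 111-0✓ 1110-
Round 2: -11-0 0--00 0-1-0 00--0 1--01
PIs = {-0000, -0101, -11-0, 0--00, 0-1-0, 00--0, 0010-, 0111-, 1--01, 1000-, 101-1, 11-10, 110-1, 1101-, 1110-}

NONE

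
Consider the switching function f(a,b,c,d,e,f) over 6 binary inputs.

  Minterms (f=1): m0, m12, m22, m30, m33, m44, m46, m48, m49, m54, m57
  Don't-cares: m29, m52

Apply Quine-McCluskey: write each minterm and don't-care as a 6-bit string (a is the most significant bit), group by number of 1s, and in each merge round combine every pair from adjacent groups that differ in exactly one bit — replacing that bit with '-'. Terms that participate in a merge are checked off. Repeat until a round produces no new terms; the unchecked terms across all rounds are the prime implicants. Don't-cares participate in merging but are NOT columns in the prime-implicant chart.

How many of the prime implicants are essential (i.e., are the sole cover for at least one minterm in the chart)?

size-2^0 implicants → 000000  001100(✓)  010110(✓)  011101  011110(✓)  100001(✓)  101100(✓)  101110(✓)  110000(✓)  110001(✓)  110100(✓)  110110(✓)  111001(✓)
size-2^1 implicants → -01100  -10110  01-110  1-0001  1011-0  11-001  110-00  11000-  1101-0
Unchecked terms (primes): -01100, -10110, 000000, 01-110, 011101, 1-0001, 1011-0, 11-001, 110-00, 11000-, 1101-0
Minterm coverage:
  m0 ⊆ 000000 [E]
  m12 ⊆ -01100 [E]
  m22 ⊆ -10110,01-110
  m30 ⊆ 01-110 [E]
  m33 ⊆ 1-0001 [E]
  m44 ⊆ -01100,1011-0
  m46 ⊆ 1011-0 [E]
  m48 ⊆ 110-00,11000-
  m49 ⊆ 1-0001,11-001,11000-
  m54 ⊆ -10110,1101-0
  m57 ⊆ 11-001 [E]
E = {-01100, 000000, 01-110, 1-0001, 1011-0, 11-001}

6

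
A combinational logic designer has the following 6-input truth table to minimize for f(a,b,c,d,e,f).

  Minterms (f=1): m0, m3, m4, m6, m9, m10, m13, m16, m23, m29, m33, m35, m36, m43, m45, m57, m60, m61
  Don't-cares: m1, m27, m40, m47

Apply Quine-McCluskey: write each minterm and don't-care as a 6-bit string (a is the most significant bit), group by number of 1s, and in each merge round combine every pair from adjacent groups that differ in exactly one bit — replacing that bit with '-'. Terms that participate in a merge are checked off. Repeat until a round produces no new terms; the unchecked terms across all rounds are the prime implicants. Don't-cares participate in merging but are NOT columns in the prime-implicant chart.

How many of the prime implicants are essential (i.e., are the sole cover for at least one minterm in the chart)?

size-2^0 implicants → 000000(✓)  000001(✓)  000011(✓)  000100(✓)  000110(✓)  001001(✓)  001010  001101(✓)  010000(✓)  010111  011011  011101(✓)  100001(✓)  100011(✓)  100100(✓)  101000  101011(✓)  101101(✓)  101111(✓)  111001(✓)  111100(✓)  111101(✓)
size-2^1 implicants → -00001(✓)  -00011(✓)  -00100  -01101(✓)  -11101(✓)  0-0000  0-1101(✓)  00-001  000-00  0000-1(✓)  00000-  0001-0  001-01  1-1101(✓)  10-011  1000-1(✓)  101-11  1011-1  111-01  11110-
size-2^2 implicants → --1101  -000-1
Unchecked terms (primes): --1101, -000-1, -00100, 0-0000, 00-001, 000-00, 00000-, 0001-0, 001-01, 001010, 010111, 011011, 10-011, 101-11, 101000, 1011-1, 111-01, 11110-
Minterm coverage:
  m0 ⊆ 0-0000,000-00,00000-
  m3 ⊆ -000-1 [E]
  m4 ⊆ -00100,000-00,0001-0
  m6 ⊆ 0001-0 [E]
  m9 ⊆ 00-001,001-01
  m10 ⊆ 001010 [E]
  m13 ⊆ --1101,001-01
  m16 ⊆ 0-0000 [E]
  m23 ⊆ 010111 [E]
  m29 ⊆ --1101 [E]
  m33 ⊆ -000-1 [E]
  m35 ⊆ -000-1,10-011
  m36 ⊆ -00100 [E]
  m43 ⊆ 10-011,101-11
  m45 ⊆ --1101,1011-1
  m57 ⊆ 111-01 [E]
  m60 ⊆ 11110- [E]
  m61 ⊆ --1101,111-01,11110-
E = {--1101, -000-1, -00100, 0-0000, 0001-0, 001010, 010111, 111-01, 11110-}

9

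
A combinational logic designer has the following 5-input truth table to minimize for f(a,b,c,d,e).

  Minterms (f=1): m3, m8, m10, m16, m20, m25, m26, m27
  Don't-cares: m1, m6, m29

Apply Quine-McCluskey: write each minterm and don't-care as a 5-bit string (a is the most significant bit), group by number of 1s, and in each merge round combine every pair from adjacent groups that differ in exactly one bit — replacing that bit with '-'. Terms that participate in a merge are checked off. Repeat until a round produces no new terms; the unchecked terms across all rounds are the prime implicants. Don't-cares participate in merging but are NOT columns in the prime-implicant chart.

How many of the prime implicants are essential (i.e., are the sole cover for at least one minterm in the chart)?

Round 0: 00001✓ 00011✓ 00110 01000✓ 01010✓ 10000✓ 10100✓ 11001✓ 11010✓ 11011✓ 11101✓
Round 1: -1010 000-1 010-0 10-00 11-01 110-1 1101-
PIs = {-1010, 000-1, 00110, 010-0, 10-00, 11-01, 110-1, 1101-}
Coverage chart:
  m3: 000-1 ←essential
  m8: 010-0 ←essential
  m10: -1010,010-0
  m16: 10-00 ←essential
  m20: 10-00 ←essential
  m25: 11-01,110-1
  m26: -1010,1101-
  m27: 110-1,1101-
Essential: 000-1, 010-0, 10-00

3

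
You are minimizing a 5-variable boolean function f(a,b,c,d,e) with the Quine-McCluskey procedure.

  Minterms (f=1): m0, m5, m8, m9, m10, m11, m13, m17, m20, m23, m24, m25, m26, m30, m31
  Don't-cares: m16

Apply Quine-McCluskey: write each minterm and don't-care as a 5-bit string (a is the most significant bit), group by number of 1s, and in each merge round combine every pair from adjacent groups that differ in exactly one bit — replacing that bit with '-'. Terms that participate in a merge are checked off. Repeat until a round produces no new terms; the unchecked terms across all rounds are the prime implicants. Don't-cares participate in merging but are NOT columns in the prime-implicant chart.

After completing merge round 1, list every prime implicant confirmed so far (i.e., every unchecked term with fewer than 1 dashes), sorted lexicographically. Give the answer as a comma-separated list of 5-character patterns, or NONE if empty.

Round 0: 00000✓ 00101✓ 01000✓ 01001✓ 01010✓ 01011✓ 01101✓ 10000✓ 10001✓ 10100✓ 10111✓ 11000✓ 11001✓ 11010✓ 11110✓ 11111✓
Round 1: -0000✓ -1000✓ -1001✓ -1010✓ 0-000✓ 0-101 01-01 010-0✓ 010-1✓ 0100-✓ 0101-✓ 1-000✓ 1-001✓ 1-111 10-00 1000-✓ 11-10 110-0✓ 1100-✓ 1111-
Round 2: --000 -10-0 -100- 010-- 1-00-
PIs = {--000, -10-0, -100-, 0-101, 01-01, 010--, 1-00-, 1-111, 10-00, 11-10, 1111-}

NONE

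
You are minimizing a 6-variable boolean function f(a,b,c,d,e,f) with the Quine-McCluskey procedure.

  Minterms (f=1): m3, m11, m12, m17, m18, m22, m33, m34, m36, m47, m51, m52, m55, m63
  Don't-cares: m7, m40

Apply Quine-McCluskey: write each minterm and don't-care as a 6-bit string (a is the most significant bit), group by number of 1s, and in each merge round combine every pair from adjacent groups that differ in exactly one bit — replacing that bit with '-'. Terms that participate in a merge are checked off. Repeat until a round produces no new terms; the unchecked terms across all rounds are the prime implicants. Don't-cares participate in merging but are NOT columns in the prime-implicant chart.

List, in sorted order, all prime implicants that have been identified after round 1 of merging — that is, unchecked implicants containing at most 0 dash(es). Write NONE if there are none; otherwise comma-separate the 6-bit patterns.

[col 0] 000011*, 000111*, 001011*, 001100, 010001, 010010*, 010110*, 100001, 100010, 100100*, 101000, 101111*, 110011*, 110100*, 110111*, 111111*
[col 1] 00-011, 000-11, 010-10, 1-0100, 1-1111, 11-111, 110-11
Prime implicants: 00-011, 000-11, 001100, 010-10, 010001, 1-0100, 1-1111, 100001, 100010, 101000, 11-111, 110-11

001100, 010001, 100001, 100010, 101000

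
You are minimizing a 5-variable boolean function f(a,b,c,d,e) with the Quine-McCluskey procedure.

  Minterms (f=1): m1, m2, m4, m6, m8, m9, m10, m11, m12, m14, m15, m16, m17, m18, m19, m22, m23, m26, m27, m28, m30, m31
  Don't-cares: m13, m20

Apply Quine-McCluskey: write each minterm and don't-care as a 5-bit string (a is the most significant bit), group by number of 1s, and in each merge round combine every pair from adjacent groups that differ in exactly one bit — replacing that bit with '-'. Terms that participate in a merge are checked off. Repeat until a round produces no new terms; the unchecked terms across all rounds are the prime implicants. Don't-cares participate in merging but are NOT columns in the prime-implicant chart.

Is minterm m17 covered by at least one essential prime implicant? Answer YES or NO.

NO

[col 0] 00001*, 00010*, 00100*, 00110*, 01000*, 01001*, 01010*, 01011*, 01100*, 01101*, 01110*, 01111*, 10000*, 10001*, 10010*, 10011*, 10100*, 10110*, 10111*, 11010*, 11011*, 11100*, 11110*, 11111*
[col 1] -0001, -0010*, -0100*, -0110*, -1010*, -1011*, -1100*, -1110*, -1111*, 0-001, 0-010*, 0-100*, 0-110*, 00-10*, 001-0*, 01-00*, 01-01*, 01-10*, 01-11*, 010-0*, 010-1*, 0100-*, 0101-*, 011-0*, 011-1*, 0110-*, 0111-*, 1-010*, 1-011*, 1-100*, 1-110*, 1-111*, 10-00*, 10-10*, 10-11*, 100-0*, 100-1*, 1000-*, 1001-*, 101-0*, 1011-*, 11-10*, 11-11*, 1101-*, 111-0*, 1111-*
[col 2] --010*, --100*, --110*, -0-10*, -01-0*, -1-10*, -1-11*, -101-*, -11-0*, -111-*, 0--10*, 0-1-0*, 01--0*, 01--1*, 01-0-*, 01-1-*, 010--*, 011--*, 1--10*, 1--11*, 1-01-*, 1-1-0*, 1-11-*, 10--0, 10-1-*, 100--, 11-1-*
[col 3] ---10, --1-0, -1-1-, 01---, 1--1-
Prime implicants: ---10, --1-0, -0001, -1-1-, 0-001, 01---, 1--1-, 10--0, 100--
PI chart (minterm → PIs covering it):
  1 | -0001,0-001
  2 | ---10  (sole → essential)
  4 | --1-0  (sole → essential)
  6 | ---10,--1-0
  8 | 01---  (sole → essential)
  9 | 0-001,01---
  10 | ---10,-1-1-,01---
  11 | -1-1-,01---
  12 | --1-0,01---
  14 | ---10,--1-0,-1-1-,01---
  15 | -1-1-,01---
  16 | 10--0,100--
  17 | -0001,100--
  18 | ---10,1--1-,10--0,100--
  19 | 1--1-,100--
  22 | ---10,--1-0,1--1-,10--0
  23 | 1--1-  (sole → essential)
  26 | ---10,-1-1-,1--1-
  27 | -1-1-,1--1-
  28 | --1-0  (sole → essential)
  30 | ---10,--1-0,-1-1-,1--1-
  31 | -1-1-,1--1-
Essential prime implicants: ---10, --1-0, 01---, 1--1-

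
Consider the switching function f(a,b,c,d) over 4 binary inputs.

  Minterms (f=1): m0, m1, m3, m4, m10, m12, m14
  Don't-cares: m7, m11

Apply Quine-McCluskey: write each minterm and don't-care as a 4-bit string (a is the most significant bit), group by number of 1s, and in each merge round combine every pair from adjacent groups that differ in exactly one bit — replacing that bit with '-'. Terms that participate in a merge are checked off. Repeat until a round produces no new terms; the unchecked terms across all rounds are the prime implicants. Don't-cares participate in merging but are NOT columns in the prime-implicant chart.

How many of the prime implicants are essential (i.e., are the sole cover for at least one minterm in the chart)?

size-2^0 implicants → 0000(✓)  0001(✓)  0011(✓)  0100(✓)  0111(✓)  1010(✓)  1011(✓)  1100(✓)  1110(✓)
size-2^1 implicants → -011  -100  0-00  0-11  00-1  000-  1-10  101-  11-0
Unchecked terms (primes): -011, -100, 0-00, 0-11, 00-1, 000-, 1-10, 101-, 11-0
Minterm coverage:
  m0 ⊆ 0-00,000-
  m1 ⊆ 00-1,000-
  m3 ⊆ -011,0-11,00-1
  m4 ⊆ -100,0-00
  m10 ⊆ 1-10,101-
  m12 ⊆ -100,11-0
  m14 ⊆ 1-10,11-0
(no essential prime implicants)

0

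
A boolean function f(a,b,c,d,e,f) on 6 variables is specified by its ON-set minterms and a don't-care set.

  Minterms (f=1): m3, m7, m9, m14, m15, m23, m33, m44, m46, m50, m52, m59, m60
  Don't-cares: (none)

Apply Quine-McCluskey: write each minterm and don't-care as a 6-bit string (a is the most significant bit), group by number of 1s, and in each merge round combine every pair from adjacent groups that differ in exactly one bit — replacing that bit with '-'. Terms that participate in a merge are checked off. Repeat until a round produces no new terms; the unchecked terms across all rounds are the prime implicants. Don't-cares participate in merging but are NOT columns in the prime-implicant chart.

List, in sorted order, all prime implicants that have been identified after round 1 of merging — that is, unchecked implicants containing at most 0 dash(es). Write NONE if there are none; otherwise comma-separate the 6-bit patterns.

[col 0] 000011*, 000111*, 001001, 001110*, 001111*, 010111*, 100001, 101100*, 101110*, 110010, 110100*, 111011, 111100*
[col 1] -01110, 0-0111, 00-111, 000-11, 00111-, 1-1100, 1011-0, 11-100
Prime implicants: -01110, 0-0111, 00-111, 000-11, 001001, 00111-, 1-1100, 100001, 1011-0, 11-100, 110010, 111011

001001, 100001, 110010, 111011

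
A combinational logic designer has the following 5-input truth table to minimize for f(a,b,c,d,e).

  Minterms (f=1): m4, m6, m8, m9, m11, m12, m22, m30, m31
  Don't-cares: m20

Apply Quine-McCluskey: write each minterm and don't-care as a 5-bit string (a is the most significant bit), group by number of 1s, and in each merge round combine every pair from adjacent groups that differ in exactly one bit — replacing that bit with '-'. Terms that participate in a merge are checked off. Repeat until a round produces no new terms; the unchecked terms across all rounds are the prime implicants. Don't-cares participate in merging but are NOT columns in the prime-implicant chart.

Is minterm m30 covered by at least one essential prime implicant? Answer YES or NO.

size-2^0 implicants → 00100(✓)  00110(✓)  01000(✓)  01001(✓)  01011(✓)  01100(✓)  10100(✓)  10110(✓)  11110(✓)  11111(✓)
size-2^1 implicants → -0100(✓)  -0110(✓)  0-100  001-0(✓)  01-00  010-1  0100-  1-110  101-0(✓)  1111-
size-2^2 implicants → -01-0
Unchecked terms (primes): -01-0, 0-100, 01-00, 010-1, 0100-, 1-110, 1111-
Minterm coverage:
  m4 ⊆ -01-0,0-100
  m6 ⊆ -01-0 [E]
  m8 ⊆ 01-00,0100-
  m9 ⊆ 010-1,0100-
  m11 ⊆ 010-1 [E]
  m12 ⊆ 0-100,01-00
  m22 ⊆ -01-0,1-110
  m30 ⊆ 1-110,1111-
  m31 ⊆ 1111- [E]
E = {-01-0, 010-1, 1111-}

YES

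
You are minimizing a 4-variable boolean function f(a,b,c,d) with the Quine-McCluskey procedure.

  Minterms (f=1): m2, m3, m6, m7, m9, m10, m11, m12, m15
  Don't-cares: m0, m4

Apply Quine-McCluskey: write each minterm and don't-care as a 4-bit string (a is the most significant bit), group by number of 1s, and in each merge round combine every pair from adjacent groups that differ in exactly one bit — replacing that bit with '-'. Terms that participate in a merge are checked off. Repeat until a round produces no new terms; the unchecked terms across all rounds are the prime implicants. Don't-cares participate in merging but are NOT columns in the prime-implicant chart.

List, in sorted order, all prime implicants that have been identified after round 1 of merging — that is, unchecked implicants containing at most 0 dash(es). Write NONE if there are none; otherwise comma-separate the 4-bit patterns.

NONE

Round 0: 0000✓ 0010✓ 0011✓ 0100✓ 0110✓ 0111✓ 1001✓ 1010✓ 1011✓ 1100✓ 1111✓
Round 1: -010✓ -011✓ -100 -111✓ 0-00✓ 0-10✓ 0-11✓ 00-0✓ 001-✓ 01-0✓ 011-✓ 1-11✓ 10-1 101-✓
Round 2: --11 -01- 0--0 0-1-
PIs = {--11, -01-, -100, 0--0, 0-1-, 10-1}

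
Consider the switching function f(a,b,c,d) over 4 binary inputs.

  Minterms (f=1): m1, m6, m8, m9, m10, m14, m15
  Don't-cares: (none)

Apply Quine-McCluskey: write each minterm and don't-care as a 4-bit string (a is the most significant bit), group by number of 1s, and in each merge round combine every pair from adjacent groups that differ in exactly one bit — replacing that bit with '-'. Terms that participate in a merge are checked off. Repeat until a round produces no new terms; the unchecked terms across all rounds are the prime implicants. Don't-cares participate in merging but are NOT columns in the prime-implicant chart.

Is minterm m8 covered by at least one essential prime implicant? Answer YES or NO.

Round 0: 0001✓ 0110✓ 1000✓ 1001✓ 1010✓ 1110✓ 1111✓
Round 1: -001 -110 1-10 10-0 100- 111-
PIs = {-001, -110, 1-10, 10-0, 100-, 111-}
Coverage chart:
  m1: -001 ←essential
  m6: -110 ←essential
  m8: 10-0,100-
  m9: -001,100-
  m10: 1-10,10-0
  m14: -110,1-10,111-
  m15: 111- ←essential
Essential: -001, -110, 111-

NO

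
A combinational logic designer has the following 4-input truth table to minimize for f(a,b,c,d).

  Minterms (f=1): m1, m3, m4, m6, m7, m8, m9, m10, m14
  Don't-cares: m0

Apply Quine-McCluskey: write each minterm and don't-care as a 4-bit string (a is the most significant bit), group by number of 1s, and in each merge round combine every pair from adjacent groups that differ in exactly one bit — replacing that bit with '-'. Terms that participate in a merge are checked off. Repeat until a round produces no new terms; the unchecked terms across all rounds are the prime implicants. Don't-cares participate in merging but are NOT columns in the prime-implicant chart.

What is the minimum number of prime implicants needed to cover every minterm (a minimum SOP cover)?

size-2^0 implicants → 0000(✓)  0001(✓)  0011(✓)  0100(✓)  0110(✓)  0111(✓)  1000(✓)  1001(✓)  1010(✓)  1110(✓)
size-2^1 implicants → -000(✓)  -001(✓)  -110  0-00  0-11  00-1  000-(✓)  01-0  011-  1-10  10-0  100-(✓)
size-2^2 implicants → -00-
Unchecked terms (primes): -00-, -110, 0-00, 0-11, 00-1, 01-0, 011-, 1-10, 10-0
Minterm coverage:
  m1 ⊆ -00-,00-1
  m3 ⊆ 0-11,00-1
  m4 ⊆ 0-00,01-0
  m6 ⊆ -110,01-0,011-
  m7 ⊆ 0-11,011-
  m8 ⊆ -00-,10-0
  m9 ⊆ -00- [E]
  m10 ⊆ 1-10,10-0
  m14 ⊆ -110,1-10
E = {-00-}
Petrick residual → 0-11, 01-0, 1-10
Cover = b'c' + a'cd + a'bd' + acd'  |cover|=4

4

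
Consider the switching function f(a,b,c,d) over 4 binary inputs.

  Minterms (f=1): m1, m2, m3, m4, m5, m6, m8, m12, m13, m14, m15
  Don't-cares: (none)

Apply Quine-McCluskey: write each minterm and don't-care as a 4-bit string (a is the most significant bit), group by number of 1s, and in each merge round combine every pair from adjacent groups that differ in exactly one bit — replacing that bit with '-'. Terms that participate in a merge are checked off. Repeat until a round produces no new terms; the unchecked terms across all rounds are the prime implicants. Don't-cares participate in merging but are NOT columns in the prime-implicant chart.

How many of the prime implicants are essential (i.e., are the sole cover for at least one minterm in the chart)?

[col 0] 0001*, 0010*, 0011*, 0100*, 0101*, 0110*, 1000*, 1100*, 1101*, 1110*, 1111*
[col 1] -100*, -101*, -110*, 0-01, 0-10, 00-1, 001-, 01-0*, 010-*, 1-00, 11-0*, 11-1*, 110-*, 111-*
[col 2] -1-0, -10-, 11--
Prime implicants: -1-0, -10-, 0-01, 0-10, 00-1, 001-, 1-00, 11--
PI chart (minterm → PIs covering it):
  1 | 0-01,00-1
  2 | 0-10,001-
  3 | 00-1,001-
  4 | -1-0,-10-
  5 | -10-,0-01
  6 | -1-0,0-10
  8 | 1-00  (sole → essential)
  12 | -1-0,-10-,1-00,11--
  13 | -10-,11--
  14 | -1-0,11--
  15 | 11--  (sole → essential)
Essential prime implicants: 1-00, 11--

2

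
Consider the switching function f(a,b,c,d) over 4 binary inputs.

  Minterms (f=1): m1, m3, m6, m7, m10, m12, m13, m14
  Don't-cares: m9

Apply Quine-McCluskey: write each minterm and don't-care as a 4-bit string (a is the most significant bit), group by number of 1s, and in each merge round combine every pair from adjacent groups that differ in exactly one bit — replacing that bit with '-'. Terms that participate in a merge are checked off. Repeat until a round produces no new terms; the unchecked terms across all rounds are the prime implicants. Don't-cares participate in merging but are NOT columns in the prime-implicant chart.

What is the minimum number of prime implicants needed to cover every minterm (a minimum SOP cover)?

4

Round 0: 0001✓ 0011✓ 0110✓ 0111✓ 1001✓ 1010✓ 1100✓ 1101✓ 1110✓
Round 1: -001 -110 0-11 00-1 011- 1-01 1-10 11-0 110-
PIs = {-001, -110, 0-11, 00-1, 011-, 1-01, 1-10, 11-0, 110-}
Coverage chart:
  m1: -001,00-1
  m3: 0-11,00-1
  m6: -110,011-
  m7: 0-11,011-
  m10: 1-10 ←essential
  m12: 11-0,110-
  m13: 1-01,110-
  m14: -110,1-10,11-0
Essential: 1-10
Petrick residual → 00-1, 011-, 110-
Min cover (4 terms): a'b'd + a'bc + acd' + abc'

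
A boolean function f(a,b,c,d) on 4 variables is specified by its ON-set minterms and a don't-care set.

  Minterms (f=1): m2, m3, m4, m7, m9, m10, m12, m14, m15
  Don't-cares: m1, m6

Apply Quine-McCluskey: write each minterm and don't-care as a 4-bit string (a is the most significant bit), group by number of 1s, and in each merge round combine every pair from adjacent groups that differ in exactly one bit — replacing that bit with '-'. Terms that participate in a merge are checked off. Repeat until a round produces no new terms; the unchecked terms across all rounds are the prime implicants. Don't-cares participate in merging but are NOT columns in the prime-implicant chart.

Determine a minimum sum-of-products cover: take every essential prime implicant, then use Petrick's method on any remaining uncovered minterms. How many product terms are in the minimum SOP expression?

size-2^0 implicants → 0001(✓)  0010(✓)  0011(✓)  0100(✓)  0110(✓)  0111(✓)  1001(✓)  1010(✓)  1100(✓)  1110(✓)  1111(✓)
size-2^1 implicants → -001  -010(✓)  -100(✓)  -110(✓)  -111(✓)  0-10(✓)  0-11(✓)  00-1  001-(✓)  01-0(✓)  011-(✓)  1-10(✓)  11-0(✓)  111-(✓)
size-2^2 implicants → --10  -1-0  -11-  0-1-
Unchecked terms (primes): --10, -001, -1-0, -11-, 0-1-, 00-1
Minterm coverage:
  m2 ⊆ --10,0-1-
  m3 ⊆ 0-1-,00-1
  m4 ⊆ -1-0 [E]
  m7 ⊆ -11-,0-1-
  m9 ⊆ -001 [E]
  m10 ⊆ --10 [E]
  m12 ⊆ -1-0 [E]
  m14 ⊆ --10,-1-0,-11-
  m15 ⊆ -11- [E]
E = {--10, -001, -1-0, -11-}
Petrick residual → 0-1-
Cover = cd' + b'c'd + bd' + bc + a'c  |cover|=5

5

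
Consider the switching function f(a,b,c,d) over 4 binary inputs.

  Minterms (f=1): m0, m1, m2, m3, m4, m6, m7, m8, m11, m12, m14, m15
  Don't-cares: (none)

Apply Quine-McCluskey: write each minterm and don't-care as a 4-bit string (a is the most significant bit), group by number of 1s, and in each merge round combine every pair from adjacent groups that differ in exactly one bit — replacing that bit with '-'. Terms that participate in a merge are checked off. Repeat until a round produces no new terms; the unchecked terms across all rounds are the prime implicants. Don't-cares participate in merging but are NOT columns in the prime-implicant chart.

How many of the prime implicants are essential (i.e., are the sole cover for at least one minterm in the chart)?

3

[col 0] 0000*, 0001*, 0010*, 0011*, 0100*, 0110*, 0111*, 1000*, 1011*, 1100*, 1110*, 1111*
[col 1] -000*, -011*, -100*, -110*, -111*, 0-00*, 0-10*, 0-11*, 00-0*, 00-1*, 000-*, 001-*, 01-0*, 011-*, 1-00*, 1-11*, 11-0*, 111-*
[col 2] --00, --11, -1-0, -11-, 0--0, 0-1-, 00--
Prime implicants: --00, --11, -1-0, -11-, 0--0, 0-1-, 00--
PI chart (minterm → PIs covering it):
  0 | --00,0--0,00--
  1 | 00--  (sole → essential)
  2 | 0--0,0-1-,00--
  3 | --11,0-1-,00--
  4 | --00,-1-0,0--0
  6 | -1-0,-11-,0--0,0-1-
  7 | --11,-11-,0-1-
  8 | --00  (sole → essential)
  11 | --11  (sole → essential)
  12 | --00,-1-0
  14 | -1-0,-11-
  15 | --11,-11-
Essential prime implicants: --00, --11, 00--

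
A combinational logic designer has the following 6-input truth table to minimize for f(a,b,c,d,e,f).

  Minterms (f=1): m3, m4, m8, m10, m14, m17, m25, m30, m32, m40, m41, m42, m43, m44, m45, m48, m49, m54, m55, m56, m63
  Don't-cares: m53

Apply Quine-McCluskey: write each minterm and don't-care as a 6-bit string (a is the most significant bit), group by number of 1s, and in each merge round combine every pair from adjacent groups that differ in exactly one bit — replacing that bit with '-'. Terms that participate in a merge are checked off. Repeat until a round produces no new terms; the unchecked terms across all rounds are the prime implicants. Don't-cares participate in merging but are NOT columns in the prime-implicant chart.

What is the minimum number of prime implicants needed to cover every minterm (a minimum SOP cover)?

11

[col 0] 000011, 000100, 001000*, 001010*, 001110*, 010001*, 011001*, 011110*, 100000*, 101000*, 101001*, 101010*, 101011*, 101100*, 101101*, 110000*, 110001*, 110101*, 110110*, 110111*, 111000*, 111111*
[col 1] -01000*, -01010*, -10001, 0-1110, 001-10, 0010-0*, 01-001, 1-0000*, 1-1000*, 10-000*, 101-00*, 101-01*, 1010-0*, 1010-1*, 10100-*, 10101-*, 10110-*, 11-000*, 11-111, 110-01, 11000-, 1101-1, 11011-
[col 2] -010-0, 1--000, 101-0-, 1010--
Prime implicants: -010-0, -10001, 0-1110, 000011, 000100, 001-10, 01-001, 1--000, 101-0-, 1010--, 11-111, 110-01, 11000-, 1101-1, 11011-
PI chart (minterm → PIs covering it):
  3 | 000011  (sole → essential)
  4 | 000100  (sole → essential)
  8 | -010-0  (sole → essential)
  10 | -010-0,001-10
  14 | 0-1110,001-10
  17 | -10001,01-001
  25 | 01-001  (sole → essential)
  30 | 0-1110  (sole → essential)
  32 | 1--000  (sole → essential)
  40 | -010-0,1--000,101-0-,1010--
  41 | 101-0-,1010--
  42 | -010-0,1010--
  43 | 1010--  (sole → essential)
  44 | 101-0-  (sole → essential)
  45 | 101-0-  (sole → essential)
  48 | 1--000,11000-
  49 | -10001,110-01,11000-
  54 | 11011-  (sole → essential)
  55 | 11-111,1101-1,11011-
  56 | 1--000  (sole → essential)
  63 | 11-111  (sole → essential)
Essential prime implicants: -010-0, 0-1110, 000011, 000100, 01-001, 1--000, 101-0-, 1010--, 11-111, 11011-
Petrick residual → -10001
Minimum SOP uses 11 PIs: b'cd'f' + bc'd'e'f + a'cdef' + a'b'c'd'ef + a'b'c'de'f' + a'bd'e'f + ad'e'f' + ab'ce' + ab'cd' + abdef + abc'de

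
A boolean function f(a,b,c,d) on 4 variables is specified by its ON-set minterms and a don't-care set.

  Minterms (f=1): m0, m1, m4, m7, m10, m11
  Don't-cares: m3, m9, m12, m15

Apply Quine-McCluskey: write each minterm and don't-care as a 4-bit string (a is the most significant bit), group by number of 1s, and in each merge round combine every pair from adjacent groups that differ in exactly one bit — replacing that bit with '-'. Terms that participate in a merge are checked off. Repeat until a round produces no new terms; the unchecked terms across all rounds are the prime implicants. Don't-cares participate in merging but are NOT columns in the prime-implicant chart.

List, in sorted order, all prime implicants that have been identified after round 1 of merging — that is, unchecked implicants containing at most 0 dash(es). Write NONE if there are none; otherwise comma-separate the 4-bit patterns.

NONE

[col 0] 0000*, 0001*, 0011*, 0100*, 0111*, 1001*, 1010*, 1011*, 1100*, 1111*
[col 1] -001*, -011*, -100, -111*, 0-00, 0-11*, 00-1*, 000-, 1-11*, 10-1*, 101-
[col 2] --11, -0-1
Prime implicants: --11, -0-1, -100, 0-00, 000-, 101-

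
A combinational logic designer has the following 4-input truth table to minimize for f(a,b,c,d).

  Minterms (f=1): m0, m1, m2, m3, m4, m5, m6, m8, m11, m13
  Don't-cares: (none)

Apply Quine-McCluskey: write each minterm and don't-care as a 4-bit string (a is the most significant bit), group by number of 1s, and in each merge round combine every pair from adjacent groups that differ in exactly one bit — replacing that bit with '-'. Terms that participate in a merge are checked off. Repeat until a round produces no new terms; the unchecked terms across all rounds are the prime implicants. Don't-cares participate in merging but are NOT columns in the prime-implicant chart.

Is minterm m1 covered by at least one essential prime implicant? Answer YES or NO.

NO

Round 0: 0000✓ 0001✓ 0010✓ 0011✓ 0100✓ 0101✓ 0110✓ 1000✓ 1011✓ 1101✓
Round 1: -000 -011 -101 0-00✓ 0-01✓ 0-10✓ 00-0✓ 00-1✓ 000-✓ 001-✓ 01-0✓ 010-✓
Round 2: 0--0 0-0- 00--
PIs = {-000, -011, -101, 0--0, 0-0-, 00--}
Coverage chart:
  m0: -000,0--0,0-0-,00--
  m1: 0-0-,00--
  m2: 0--0,00--
  m3: -011,00--
  m4: 0--0,0-0-
  m5: -101,0-0-
  m6: 0--0 ←essential
  m8: -000 ←essential
  m11: -011 ←essential
  m13: -101 ←essential
Essential: -000, -011, -101, 0--0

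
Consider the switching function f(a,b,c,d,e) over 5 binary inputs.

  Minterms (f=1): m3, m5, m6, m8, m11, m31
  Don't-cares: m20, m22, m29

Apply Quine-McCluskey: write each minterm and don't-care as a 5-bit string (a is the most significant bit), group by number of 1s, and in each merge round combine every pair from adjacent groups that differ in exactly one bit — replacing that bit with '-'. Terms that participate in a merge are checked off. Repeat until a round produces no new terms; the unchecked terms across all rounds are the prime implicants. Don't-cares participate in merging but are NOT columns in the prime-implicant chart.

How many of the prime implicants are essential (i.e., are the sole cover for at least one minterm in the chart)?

size-2^0 implicants → 00011(✓)  00101  00110(✓)  01000  01011(✓)  10100(✓)  10110(✓)  11101(✓)  11111(✓)
size-2^1 implicants → -0110  0-011  101-0  111-1
Unchecked terms (primes): -0110, 0-011, 00101, 01000, 101-0, 111-1
Minterm coverage:
  m3 ⊆ 0-011 [E]
  m5 ⊆ 00101 [E]
  m6 ⊆ -0110 [E]
  m8 ⊆ 01000 [E]
  m11 ⊆ 0-011 [E]
  m31 ⊆ 111-1 [E]
E = {-0110, 0-011, 00101, 01000, 111-1}

5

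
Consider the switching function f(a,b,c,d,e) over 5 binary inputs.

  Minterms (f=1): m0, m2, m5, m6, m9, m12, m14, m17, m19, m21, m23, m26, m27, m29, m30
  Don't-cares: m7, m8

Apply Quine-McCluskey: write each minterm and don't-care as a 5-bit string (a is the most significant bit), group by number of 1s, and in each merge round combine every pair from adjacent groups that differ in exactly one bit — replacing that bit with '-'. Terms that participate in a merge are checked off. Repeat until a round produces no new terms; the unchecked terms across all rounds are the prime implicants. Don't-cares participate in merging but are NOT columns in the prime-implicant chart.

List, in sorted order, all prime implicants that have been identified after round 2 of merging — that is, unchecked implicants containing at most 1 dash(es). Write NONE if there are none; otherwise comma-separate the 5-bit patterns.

Round 0: 00000✓ 00010✓ 00101✓ 00110✓ 00111✓ 01000✓ 01001✓ 01100✓ 01110✓ 10001✓ 10011✓ 10101✓ 10111✓ 11010✓ 11011✓ 11101✓ 11110✓
Round 1: -0101✓ -0111✓ -1110 0-000 0-110 00-10 000-0 001-1✓ 0011- 01-00 0100- 011-0 1-011 1-101 10-01✓ 10-11✓ 100-1✓ 101-1✓ 11-10 1101-
Round 2: -01-1 10--1
PIs = {-01-1, -1110, 0-000, 0-110, 00-10, 000-0, 0011-, 01-00, 0100-, 011-0, 1-011, 1-101, 10--1, 11-10, 1101-}

-1110, 0-000, 0-110, 00-10, 000-0, 0011-, 01-00, 0100-, 011-0, 1-011, 1-101, 11-10, 1101-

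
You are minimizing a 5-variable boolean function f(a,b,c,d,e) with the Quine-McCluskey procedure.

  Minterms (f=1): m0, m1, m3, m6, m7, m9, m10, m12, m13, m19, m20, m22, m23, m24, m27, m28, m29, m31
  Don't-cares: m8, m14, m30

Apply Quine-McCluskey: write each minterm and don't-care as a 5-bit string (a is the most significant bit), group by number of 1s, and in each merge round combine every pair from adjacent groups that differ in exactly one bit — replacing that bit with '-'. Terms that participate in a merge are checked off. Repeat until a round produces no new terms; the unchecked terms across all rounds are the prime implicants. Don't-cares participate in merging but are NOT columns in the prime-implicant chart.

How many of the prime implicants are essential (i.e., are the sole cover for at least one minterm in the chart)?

5

size-2^0 implicants → 00000(✓)  00001(✓)  00011(✓)  00110(✓)  00111(✓)  01000(✓)  01001(✓)  01010(✓)  01100(✓)  01101(✓)  01110(✓)  10011(✓)  10100(✓)  10110(✓)  10111(✓)  11000(✓)  11011(✓)  11100(✓)  11101(✓)  11110(✓)  11111(✓)
size-2^1 implicants → -0011(✓)  -0110(✓)  -0111(✓)  -1000(✓)  -1100(✓)  -1101(✓)  -1110(✓)  0-000(✓)  0-001(✓)  0-110(✓)  00-11(✓)  000-1  0000-(✓)  0011-(✓)  01-00(✓)  01-01(✓)  01-10(✓)  010-0(✓)  0100-(✓)  011-0(✓)  0110-(✓)  1-011(✓)  1-100(✓)  1-110(✓)  1-111(✓)  10-11(✓)  101-0(✓)  1011-(✓)  11-00(✓)  11-11(✓)  111-0(✓)  111-1(✓)  1110-(✓)  1111-(✓)
size-2^2 implicants → --110  -0-11  -011-  -1-00  -11-0  -110-  0-00-  01--0  01-0-  1--11  1-1-0  1-11-  111--
Unchecked terms (primes): --110, -0-11, -011-, -1-00, -11-0, -110-, 0-00-, 000-1, 01--0, 01-0-, 1--11, 1-1-0, 1-11-, 111--
Minterm coverage:
  m0 ⊆ 0-00- [E]
  m1 ⊆ 0-00-,000-1
  m3 ⊆ -0-11,000-1
  m6 ⊆ --110,-011-
  m7 ⊆ -0-11,-011-
  m9 ⊆ 0-00-,01-0-
  m10 ⊆ 01--0 [E]
  m12 ⊆ -1-00,-11-0,-110-,01--0,01-0-
  m13 ⊆ -110-,01-0-
  m19 ⊆ -0-11,1--11
  m20 ⊆ 1-1-0 [E]
  m22 ⊆ --110,-011-,1-1-0,1-11-
  m23 ⊆ -0-11,-011-,1--11,1-11-
  m24 ⊆ -1-00 [E]
  m27 ⊆ 1--11 [E]
  m28 ⊆ -1-00,-11-0,-110-,1-1-0,111--
  m29 ⊆ -110-,111--
  m31 ⊆ 1--11,1-11-,111--
E = {-1-00, 0-00-, 01--0, 1--11, 1-1-0}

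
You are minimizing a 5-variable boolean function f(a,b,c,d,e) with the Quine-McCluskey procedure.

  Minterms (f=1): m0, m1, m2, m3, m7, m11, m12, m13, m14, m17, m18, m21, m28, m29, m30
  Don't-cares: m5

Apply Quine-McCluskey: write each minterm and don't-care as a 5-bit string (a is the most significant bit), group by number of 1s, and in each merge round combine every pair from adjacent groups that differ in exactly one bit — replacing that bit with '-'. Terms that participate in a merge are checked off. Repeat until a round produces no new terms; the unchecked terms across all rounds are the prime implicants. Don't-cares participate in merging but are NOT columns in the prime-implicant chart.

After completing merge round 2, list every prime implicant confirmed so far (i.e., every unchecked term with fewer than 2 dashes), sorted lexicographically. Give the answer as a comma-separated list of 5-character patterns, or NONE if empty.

-0010, 0-011

[col 0] 00000*, 00001*, 00010*, 00011*, 00101*, 00111*, 01011*, 01100*, 01101*, 01110*, 10001*, 10010*, 10101*, 11100*, 11101*, 11110*
[col 1] -0001*, -0010, -0101*, -1100*, -1101*, -1110*, 0-011, 0-101*, 00-01*, 00-11*, 000-0*, 000-1*, 0000-*, 0001-*, 001-1*, 011-0*, 0110-*, 1-101*, 10-01*, 111-0*, 1110-*
[col 2] --101, -0-01, -11-0, -110-, 00--1, 000--
Prime implicants: --101, -0-01, -0010, -11-0, -110-, 0-011, 00--1, 000--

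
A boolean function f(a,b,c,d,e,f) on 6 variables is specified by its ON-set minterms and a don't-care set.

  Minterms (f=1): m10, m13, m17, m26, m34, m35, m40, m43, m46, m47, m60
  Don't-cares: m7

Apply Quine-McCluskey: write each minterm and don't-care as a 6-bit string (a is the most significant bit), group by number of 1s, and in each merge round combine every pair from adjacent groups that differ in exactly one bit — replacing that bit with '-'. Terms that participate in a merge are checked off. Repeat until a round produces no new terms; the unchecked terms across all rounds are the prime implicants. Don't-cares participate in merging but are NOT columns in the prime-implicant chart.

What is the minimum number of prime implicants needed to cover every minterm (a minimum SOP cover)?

8

size-2^0 implicants → 000111  001010(✓)  001101  010001  011010(✓)  100010(✓)  100011(✓)  101000  101011(✓)  101110(✓)  101111(✓)  111100
size-2^1 implicants → 0-1010  10-011  10001-  101-11  10111-
Unchecked terms (primes): 0-1010, 000111, 001101, 010001, 10-011, 10001-, 101-11, 101000, 10111-, 111100
Minterm coverage:
  m10 ⊆ 0-1010 [E]
  m13 ⊆ 001101 [E]
  m17 ⊆ 010001 [E]
  m26 ⊆ 0-1010 [E]
  m34 ⊆ 10001- [E]
  m35 ⊆ 10-011,10001-
  m40 ⊆ 101000 [E]
  m43 ⊆ 10-011,101-11
  m46 ⊆ 10111- [E]
  m47 ⊆ 101-11,10111-
  m60 ⊆ 111100 [E]
E = {0-1010, 001101, 010001, 10001-, 101000, 10111-, 111100}
Petrick residual → 10-011
Cover = a'cd'ef' + a'b'cde'f + a'bc'd'e'f + ab'd'ef + ab'c'd'e + ab'cd'e'f' + ab'cde + abcde'f'  |cover|=8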